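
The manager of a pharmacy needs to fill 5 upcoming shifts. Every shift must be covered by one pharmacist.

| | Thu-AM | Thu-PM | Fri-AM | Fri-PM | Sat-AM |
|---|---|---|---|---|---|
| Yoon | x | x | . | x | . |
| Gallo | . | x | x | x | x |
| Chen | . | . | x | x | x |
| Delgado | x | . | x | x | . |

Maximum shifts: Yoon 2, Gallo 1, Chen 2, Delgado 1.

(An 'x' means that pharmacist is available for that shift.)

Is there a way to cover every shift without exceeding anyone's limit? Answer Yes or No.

One valid schedule: Thu-AM→Yoon, Thu-PM→Yoon, Fri-AM→Chen, Fri-PM→Chen, Sat-AM→Gallo.
Loads: Yoon 2/2, Gallo 1/1, Chen 2/2, Delgado 0/1 — all within limits.

Yes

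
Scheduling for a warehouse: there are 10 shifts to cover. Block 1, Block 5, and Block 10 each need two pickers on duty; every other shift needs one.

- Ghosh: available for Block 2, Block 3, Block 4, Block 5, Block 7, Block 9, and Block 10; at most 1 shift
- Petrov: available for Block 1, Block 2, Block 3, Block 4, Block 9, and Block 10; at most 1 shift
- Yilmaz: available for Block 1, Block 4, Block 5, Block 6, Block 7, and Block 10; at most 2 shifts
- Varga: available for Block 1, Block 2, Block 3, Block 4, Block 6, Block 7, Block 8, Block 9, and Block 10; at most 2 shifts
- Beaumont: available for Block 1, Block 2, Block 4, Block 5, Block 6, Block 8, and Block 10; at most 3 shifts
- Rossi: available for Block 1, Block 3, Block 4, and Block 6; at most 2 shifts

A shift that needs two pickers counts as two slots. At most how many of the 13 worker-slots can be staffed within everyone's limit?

11

Total capacity across all pickers is 1+1+2+2+3+2 = 11, and 13 slots are needed, so at most 11 can be filled.
An assignment achieving 11: Block 1→Beaumont+Rossi, Block 2→Varga, Block 3→Rossi, Block 5→Ghosh+Yilmaz, Block 6→Beaumont, Block 7→Yilmaz, Block 8→Varga, Block 9→Petrov, Block 10→Beaumont.
Loads: Ghosh 1/1, Petrov 1/1, Yilmaz 2/2, Varga 2/2, Beaumont 3/3, Rossi 2/2.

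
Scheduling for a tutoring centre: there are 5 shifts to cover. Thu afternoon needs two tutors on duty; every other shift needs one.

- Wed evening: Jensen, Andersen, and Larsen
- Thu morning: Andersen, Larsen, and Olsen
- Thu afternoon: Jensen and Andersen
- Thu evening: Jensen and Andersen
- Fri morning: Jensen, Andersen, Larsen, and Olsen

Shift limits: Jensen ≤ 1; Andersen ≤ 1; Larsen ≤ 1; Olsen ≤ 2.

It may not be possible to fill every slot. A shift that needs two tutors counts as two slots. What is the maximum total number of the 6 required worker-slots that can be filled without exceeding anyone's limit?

5

Total capacity across all tutors is 1+1+1+2 = 5, and 6 slots are needed, so at most 5 can be filled.
An assignment achieving 5: Wed evening→Larsen, Thu morning→Olsen, Thu afternoon→Jensen+Andersen, Fri morning→Olsen.
Loads: Jensen 1/1, Andersen 1/1, Larsen 1/1, Olsen 2/2.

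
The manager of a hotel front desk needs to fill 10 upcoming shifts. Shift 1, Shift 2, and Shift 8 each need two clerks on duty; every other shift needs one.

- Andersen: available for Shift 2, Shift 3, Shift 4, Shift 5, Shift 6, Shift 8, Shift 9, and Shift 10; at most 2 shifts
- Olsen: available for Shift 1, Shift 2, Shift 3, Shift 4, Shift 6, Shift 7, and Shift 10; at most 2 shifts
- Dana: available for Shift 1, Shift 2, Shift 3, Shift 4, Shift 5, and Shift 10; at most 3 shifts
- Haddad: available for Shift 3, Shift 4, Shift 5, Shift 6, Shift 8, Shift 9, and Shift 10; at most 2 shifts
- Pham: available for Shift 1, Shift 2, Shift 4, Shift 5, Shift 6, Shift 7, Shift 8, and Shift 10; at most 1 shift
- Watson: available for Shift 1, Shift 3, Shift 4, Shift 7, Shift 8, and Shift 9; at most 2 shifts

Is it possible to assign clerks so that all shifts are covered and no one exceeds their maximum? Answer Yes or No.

Total capacity is 2+2+3+2+1+2 = 12 but 13 worker-slots are needed — infeasible.

No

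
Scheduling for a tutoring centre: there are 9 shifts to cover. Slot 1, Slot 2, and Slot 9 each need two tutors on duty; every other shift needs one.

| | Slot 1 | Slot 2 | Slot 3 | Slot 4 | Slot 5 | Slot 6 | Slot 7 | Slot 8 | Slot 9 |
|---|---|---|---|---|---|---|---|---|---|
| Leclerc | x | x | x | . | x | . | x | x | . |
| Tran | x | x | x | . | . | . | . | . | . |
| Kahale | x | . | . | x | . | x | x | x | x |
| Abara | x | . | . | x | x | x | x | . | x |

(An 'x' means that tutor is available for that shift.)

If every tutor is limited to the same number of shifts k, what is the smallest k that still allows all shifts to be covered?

With 4 tutors and 12 worker-slots to fill, someone must work at least ⌈12/4⌉ = 3 shifts, so k ≥ 3.
k = 3 works: Slot 1→Tran+Abara, Slot 2→Leclerc+Tran, Slot 3→Tran, Slot 4→Kahale, Slot 5→Leclerc, Slot 6→Kahale, Slot 7→Abara, Slot 8→Leclerc, Slot 9→Kahale+Abara.
Loads: Leclerc 3, Tran 3, Kahale 3, Abara 3 — all ≤ 3.

3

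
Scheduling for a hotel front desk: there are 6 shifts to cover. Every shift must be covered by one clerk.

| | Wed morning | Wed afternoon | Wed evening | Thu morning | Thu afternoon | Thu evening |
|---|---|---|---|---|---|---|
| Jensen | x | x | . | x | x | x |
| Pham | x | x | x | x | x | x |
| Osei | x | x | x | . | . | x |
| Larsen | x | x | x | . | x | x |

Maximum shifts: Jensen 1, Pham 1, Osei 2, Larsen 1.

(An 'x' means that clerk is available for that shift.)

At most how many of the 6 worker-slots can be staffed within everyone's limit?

Total capacity across all clerks is 1+1+2+1 = 5, and 6 slots are needed, so at most 5 can be filled.
An assignment achieving 5: Wed morning→Osei, Wed afternoon→Osei, Wed evening→Pham, Thu morning→Jensen, Thu afternoon→Larsen.
Loads: Jensen 1/1, Pham 1/1, Osei 2/2, Larsen 1/1.

5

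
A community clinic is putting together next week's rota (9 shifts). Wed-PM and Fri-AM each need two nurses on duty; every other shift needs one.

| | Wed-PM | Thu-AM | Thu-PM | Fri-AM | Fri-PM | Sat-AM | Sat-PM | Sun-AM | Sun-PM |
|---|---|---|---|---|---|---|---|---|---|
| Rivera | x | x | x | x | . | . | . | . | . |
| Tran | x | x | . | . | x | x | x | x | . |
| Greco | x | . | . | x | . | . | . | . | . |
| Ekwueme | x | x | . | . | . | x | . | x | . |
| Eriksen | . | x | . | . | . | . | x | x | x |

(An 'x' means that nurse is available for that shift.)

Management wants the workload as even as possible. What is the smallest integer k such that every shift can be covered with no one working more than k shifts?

3

With 5 nurses and 11 worker-slots to fill, someone must work at least ⌈11/5⌉ = 3 shifts, so k ≥ 3.
k = 3 works: Wed-PM→Greco+Ekwueme, Thu-AM→Rivera, Thu-PM→Rivera, Fri-AM→Rivera+Greco, Fri-PM→Tran, Sat-AM→Tran, Sat-PM→Tran, Sun-AM→Ekwueme, Sun-PM→Eriksen.
Loads: Rivera 3, Tran 3, Greco 2, Ekwueme 2, Eriksen 1 — all ≤ 3.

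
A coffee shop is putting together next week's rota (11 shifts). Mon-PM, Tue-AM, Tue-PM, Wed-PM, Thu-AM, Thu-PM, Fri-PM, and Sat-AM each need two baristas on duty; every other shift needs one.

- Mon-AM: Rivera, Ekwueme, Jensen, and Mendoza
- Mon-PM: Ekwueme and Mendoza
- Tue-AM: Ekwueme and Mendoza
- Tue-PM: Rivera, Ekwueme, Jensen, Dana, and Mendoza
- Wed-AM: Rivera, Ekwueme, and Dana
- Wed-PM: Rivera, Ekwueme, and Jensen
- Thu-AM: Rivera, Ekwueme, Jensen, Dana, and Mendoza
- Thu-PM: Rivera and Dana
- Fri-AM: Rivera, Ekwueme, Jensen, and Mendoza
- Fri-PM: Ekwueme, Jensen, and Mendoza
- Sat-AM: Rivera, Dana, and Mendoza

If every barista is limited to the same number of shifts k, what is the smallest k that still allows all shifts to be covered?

4

With 5 baristas and 19 worker-slots to fill, someone must work at least ⌈19/5⌉ = 4 shifts, so k ≥ 4.
k = 4 works: Mon-AM→Jensen, Mon-PM→Ekwueme+Mendoza, Tue-AM→Ekwueme+Mendoza, Tue-PM→Jensen+Dana, Wed-AM→Rivera, Wed-PM→Rivera+Ekwueme, Thu-AM→Dana+Mendoza, Thu-PM→Rivera+Dana, Fri-AM→Jensen, Fri-PM→Ekwueme+Jensen, Sat-AM→Rivera+Dana.
Loads: Rivera 4, Ekwueme 4, Jensen 4, Dana 4, Mendoza 3 — all ≤ 4.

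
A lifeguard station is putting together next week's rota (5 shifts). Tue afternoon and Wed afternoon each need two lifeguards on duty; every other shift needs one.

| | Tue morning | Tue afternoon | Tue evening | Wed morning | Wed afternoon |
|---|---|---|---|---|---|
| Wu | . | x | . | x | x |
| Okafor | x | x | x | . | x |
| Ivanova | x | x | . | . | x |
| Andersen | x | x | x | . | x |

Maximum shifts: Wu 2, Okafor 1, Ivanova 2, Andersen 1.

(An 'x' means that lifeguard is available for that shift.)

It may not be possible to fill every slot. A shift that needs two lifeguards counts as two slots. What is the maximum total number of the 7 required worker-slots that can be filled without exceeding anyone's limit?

Total capacity across all lifeguards is 2+1+2+1 = 6, and 7 slots are needed, so at most 6 can be filled.
An assignment achieving 6: Tue morning→Ivanova, Tue afternoon→Wu+Ivanova, Tue evening→Okafor, Wed morning→Wu, Wed afternoon→Andersen.
Loads: Wu 2/2, Okafor 1/1, Ivanova 2/2, Andersen 1/1.

6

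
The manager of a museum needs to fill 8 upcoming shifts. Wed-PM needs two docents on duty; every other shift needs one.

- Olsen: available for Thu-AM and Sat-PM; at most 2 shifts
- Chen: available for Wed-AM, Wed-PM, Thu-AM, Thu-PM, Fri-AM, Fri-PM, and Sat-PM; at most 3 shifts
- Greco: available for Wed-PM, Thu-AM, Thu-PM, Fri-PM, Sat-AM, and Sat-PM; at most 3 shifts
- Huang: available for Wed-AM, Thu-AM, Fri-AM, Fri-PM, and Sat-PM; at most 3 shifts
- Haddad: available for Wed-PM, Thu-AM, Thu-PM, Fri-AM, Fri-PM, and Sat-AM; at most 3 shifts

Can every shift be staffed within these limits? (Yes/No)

One valid schedule: Wed-AM→Chen, Wed-PM→Chen+Greco, Thu-AM→Olsen, Thu-PM→Chen, Fri-AM→Huang, Fri-PM→Greco, Sat-AM→Greco, Sat-PM→Olsen.
Loads: Olsen 2/2, Chen 3/3, Greco 3/3, Huang 1/3, Haddad 0/3 — all within limits.

Yes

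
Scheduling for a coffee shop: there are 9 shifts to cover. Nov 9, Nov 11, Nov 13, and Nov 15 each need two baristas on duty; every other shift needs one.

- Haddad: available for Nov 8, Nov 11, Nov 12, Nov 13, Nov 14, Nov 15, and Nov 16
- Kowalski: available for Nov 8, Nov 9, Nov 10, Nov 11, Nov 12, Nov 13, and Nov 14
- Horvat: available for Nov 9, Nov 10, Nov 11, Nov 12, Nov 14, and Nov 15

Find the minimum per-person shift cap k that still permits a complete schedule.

With 3 baristas and 13 worker-slots to fill, someone must work at least ⌈13/3⌉ = 5 shifts, so k ≥ 5.
k = 5 works: Nov 8→Haddad, Nov 9→Kowalski+Horvat, Nov 10→Kowalski, Nov 11→Haddad+Kowalski, Nov 12→Kowalski, Nov 13→Haddad+Kowalski, Nov 14→Horvat, Nov 15→Haddad+Horvat, Nov 16→Haddad.
Loads: Haddad 5, Kowalski 5, Horvat 3 — all ≤ 5.

5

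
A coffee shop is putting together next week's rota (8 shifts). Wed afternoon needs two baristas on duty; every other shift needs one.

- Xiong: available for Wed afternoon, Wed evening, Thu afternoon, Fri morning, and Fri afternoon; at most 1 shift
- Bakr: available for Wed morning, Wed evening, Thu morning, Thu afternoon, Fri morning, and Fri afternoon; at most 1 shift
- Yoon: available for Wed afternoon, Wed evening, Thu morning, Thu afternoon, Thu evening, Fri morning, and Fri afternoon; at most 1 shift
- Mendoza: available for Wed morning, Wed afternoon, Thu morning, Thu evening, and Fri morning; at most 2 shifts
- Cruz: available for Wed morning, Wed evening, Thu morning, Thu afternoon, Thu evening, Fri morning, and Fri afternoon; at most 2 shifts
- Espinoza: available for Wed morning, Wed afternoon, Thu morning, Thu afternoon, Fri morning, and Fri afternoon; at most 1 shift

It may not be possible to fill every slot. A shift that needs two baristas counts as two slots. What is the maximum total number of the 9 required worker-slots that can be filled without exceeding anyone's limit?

8

Total capacity across all baristas is 1+1+1+2+2+1 = 8, and 9 slots are needed, so at most 8 can be filled.
An assignment achieving 8: Wed morning→Bakr, Wed afternoon→Xiong+Mendoza, Wed evening→Cruz, Thu morning→Mendoza, Thu afternoon→Cruz, Thu evening→Yoon, Fri afternoon→Espinoza.
Loads: Xiong 1/1, Bakr 1/1, Yoon 1/1, Mendoza 2/2, Cruz 2/2, Espinoza 1/1.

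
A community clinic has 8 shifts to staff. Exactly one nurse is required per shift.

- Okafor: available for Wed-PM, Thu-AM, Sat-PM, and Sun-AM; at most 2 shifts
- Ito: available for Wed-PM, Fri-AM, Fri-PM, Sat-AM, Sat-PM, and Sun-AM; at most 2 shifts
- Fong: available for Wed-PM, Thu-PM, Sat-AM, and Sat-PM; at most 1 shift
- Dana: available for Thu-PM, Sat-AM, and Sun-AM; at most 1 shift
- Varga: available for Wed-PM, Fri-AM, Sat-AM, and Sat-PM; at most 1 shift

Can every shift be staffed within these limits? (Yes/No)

Total capacity is 2+2+1+1+1 = 7 but 8 worker-slots are needed — infeasible.

No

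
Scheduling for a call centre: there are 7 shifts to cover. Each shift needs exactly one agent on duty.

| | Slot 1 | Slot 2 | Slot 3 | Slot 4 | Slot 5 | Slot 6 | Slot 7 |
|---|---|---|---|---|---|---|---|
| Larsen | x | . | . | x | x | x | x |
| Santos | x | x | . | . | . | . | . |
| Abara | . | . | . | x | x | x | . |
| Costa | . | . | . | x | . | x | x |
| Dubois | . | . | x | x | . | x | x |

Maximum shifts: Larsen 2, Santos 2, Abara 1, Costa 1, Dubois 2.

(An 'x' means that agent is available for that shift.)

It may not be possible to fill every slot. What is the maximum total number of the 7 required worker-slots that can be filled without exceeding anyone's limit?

7

Total capacity across all agents is 2+2+1+1+2 = 8, and 7 slots are needed, so at most 7 can be filled.
An assignment achieving 7: Slot 1→Larsen, Slot 2→Santos, Slot 3→Dubois, Slot 4→Abara, Slot 5→Larsen, Slot 6→Dubois, Slot 7→Costa.
Loads: Larsen 2/2, Santos 1/2, Abara 1/1, Costa 1/1, Dubois 2/2.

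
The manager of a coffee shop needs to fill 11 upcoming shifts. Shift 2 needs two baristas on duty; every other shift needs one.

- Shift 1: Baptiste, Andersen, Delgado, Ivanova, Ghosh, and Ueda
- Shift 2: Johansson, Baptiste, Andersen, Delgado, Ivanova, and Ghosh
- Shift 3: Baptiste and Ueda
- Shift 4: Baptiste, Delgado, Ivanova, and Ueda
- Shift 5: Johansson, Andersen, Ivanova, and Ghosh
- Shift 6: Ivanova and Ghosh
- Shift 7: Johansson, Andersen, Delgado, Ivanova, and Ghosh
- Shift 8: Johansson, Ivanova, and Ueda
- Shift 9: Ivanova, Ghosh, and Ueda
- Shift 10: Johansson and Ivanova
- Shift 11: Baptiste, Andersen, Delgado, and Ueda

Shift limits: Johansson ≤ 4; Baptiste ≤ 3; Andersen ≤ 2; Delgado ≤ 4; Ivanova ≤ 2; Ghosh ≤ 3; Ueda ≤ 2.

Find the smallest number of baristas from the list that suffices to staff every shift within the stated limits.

4

12 slots to fill and no one can take more than 4, so at least ⌈12/4⌉ = 3 baristas are needed.
Any 3 baristas together have capacity at most 4+4+3 = 11 < 12 slots, so 3 can never suffice.
Johansson, Baptiste, Andersen, and Ghosh alone can cover everything: Shift 1→Andersen, Shift 2→Andersen+Ghosh, Shift 3→Baptiste, Shift 4→Baptiste, Shift 5→Johansson, Shift 6→Ghosh, Shift 7→Johansson, Shift 8→Johansson, Shift 9→Ghosh, Shift 10→Johansson, Shift 11→Baptiste.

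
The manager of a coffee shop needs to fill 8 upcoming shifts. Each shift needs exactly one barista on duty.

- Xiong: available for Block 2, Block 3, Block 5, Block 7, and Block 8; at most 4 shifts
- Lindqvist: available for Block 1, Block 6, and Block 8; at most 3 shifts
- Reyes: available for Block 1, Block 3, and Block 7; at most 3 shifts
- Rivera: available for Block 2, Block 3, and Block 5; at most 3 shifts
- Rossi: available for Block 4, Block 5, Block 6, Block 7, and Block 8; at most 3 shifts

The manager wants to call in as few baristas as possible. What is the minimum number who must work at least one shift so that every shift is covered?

8 slots to fill and no one can take more than 4, so at least ⌈8/4⌉ = 2 baristas are needed.
Any 2 baristas together have capacity at most 4+3 = 7 < 8 slots, so 2 can never suffice.
Xiong, Lindqvist, and Rossi alone can cover everything: Block 1→Lindqvist, Block 2→Xiong, Block 3→Xiong, Block 4→Rossi, Block 5→Xiong, Block 6→Lindqvist, Block 7→Xiong, Block 8→Lindqvist.

3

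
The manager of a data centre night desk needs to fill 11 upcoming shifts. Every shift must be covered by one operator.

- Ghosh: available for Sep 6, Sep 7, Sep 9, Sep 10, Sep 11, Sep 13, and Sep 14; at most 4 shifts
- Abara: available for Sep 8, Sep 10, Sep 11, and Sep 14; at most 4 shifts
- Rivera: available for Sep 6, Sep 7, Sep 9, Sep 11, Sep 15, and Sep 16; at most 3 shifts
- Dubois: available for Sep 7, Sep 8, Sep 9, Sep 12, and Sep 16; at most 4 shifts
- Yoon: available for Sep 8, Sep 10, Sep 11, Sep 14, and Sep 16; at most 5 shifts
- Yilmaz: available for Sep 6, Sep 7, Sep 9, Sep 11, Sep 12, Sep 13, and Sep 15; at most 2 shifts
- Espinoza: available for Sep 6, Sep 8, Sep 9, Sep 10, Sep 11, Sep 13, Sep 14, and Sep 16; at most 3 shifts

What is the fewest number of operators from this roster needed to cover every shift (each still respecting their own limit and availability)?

3

11 slots to fill and no one can take more than 5, so at least ⌈11/5⌉ = 3 operators are needed.
Ghosh, Rivera, and Dubois alone can cover everything: Sep 6→Ghosh, Sep 7→Dubois, Sep 8→Dubois, Sep 9→Dubois, Sep 10→Ghosh, Sep 11→Rivera, Sep 12→Dubois, Sep 13→Ghosh, Sep 14→Ghosh, Sep 15→Rivera, Sep 16→Rivera.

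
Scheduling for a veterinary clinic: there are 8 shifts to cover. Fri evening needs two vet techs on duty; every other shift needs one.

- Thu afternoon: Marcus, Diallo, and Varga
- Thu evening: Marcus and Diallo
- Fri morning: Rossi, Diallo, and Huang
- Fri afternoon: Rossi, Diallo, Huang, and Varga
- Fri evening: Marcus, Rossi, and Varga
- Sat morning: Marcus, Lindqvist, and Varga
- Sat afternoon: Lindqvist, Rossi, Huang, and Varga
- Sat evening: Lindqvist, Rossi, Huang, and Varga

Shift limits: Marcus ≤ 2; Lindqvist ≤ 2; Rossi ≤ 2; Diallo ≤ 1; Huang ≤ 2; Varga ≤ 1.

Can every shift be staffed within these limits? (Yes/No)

One valid schedule: Thu afternoon→Marcus, Thu evening→Marcus, Fri morning→Rossi, Fri afternoon→Diallo, Fri evening→Rossi+Varga, Sat morning→Lindqvist, Sat afternoon→Lindqvist, Sat evening→Huang.
Loads: Marcus 2/2, Lindqvist 2/2, Rossi 2/2, Diallo 1/1, Huang 1/2, Varga 1/1 — all within limits.

Yes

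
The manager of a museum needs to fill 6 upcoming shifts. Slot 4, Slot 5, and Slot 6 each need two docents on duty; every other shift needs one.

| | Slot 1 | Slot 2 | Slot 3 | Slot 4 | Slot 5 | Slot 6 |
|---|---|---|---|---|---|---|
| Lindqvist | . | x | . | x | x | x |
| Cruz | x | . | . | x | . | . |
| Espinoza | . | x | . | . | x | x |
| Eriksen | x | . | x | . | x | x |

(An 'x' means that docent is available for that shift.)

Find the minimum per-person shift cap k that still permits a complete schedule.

With 4 docents and 9 worker-slots to fill, someone must work at least ⌈9/4⌉ = 3 shifts, so k ≥ 3.
k = 3 works: Slot 1→Cruz, Slot 2→Lindqvist, Slot 3→Eriksen, Slot 4→Lindqvist+Cruz, Slot 5→Lindqvist+Espinoza, Slot 6→Espinoza+Eriksen.
Loads: Lindqvist 3, Cruz 2, Espinoza 2, Eriksen 2 — all ≤ 3.

3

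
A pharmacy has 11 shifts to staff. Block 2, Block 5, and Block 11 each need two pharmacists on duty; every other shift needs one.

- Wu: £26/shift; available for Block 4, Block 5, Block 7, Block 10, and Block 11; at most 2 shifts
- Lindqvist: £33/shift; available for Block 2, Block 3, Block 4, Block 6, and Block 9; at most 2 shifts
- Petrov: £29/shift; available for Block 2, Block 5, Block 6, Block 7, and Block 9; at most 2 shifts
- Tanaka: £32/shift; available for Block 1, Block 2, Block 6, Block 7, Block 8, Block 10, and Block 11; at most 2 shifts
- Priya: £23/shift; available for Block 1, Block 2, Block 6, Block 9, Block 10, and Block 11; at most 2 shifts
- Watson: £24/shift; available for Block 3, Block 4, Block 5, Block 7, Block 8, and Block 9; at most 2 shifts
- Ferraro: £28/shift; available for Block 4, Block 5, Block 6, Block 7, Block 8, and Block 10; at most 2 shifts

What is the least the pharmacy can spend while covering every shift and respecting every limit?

£390

Picking the cheapest available pharmacist for each shift independently would cost £339, but that ignores the shift limits.
An optimal schedule: Block 1→Tanaka, Block 2→Petrov+Priya, Block 3→Lindqvist, Block 4→Wu, Block 5→Watson+Ferraro, Block 6→Petrov, Block 7→Watson, Block 8→Tanaka, Block 9→Lindqvist, Block 10→Ferraro, Block 11→Wu+Priya.
Total: 32 + 29 + 23 + 33 + 26 + 24 + 28 + 29 + 24 + 32 + 33 + 28 + 26 + 23 = £390.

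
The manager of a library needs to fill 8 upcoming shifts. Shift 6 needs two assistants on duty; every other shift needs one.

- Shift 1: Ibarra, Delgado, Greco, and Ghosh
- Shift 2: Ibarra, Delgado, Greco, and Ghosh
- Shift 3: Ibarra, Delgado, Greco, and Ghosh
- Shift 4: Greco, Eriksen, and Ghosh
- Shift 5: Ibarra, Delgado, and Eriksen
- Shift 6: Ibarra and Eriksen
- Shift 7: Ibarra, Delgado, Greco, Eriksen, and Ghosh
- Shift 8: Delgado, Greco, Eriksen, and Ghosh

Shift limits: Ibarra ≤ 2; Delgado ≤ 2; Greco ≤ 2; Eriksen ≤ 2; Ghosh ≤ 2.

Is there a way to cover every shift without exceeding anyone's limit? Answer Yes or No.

Shift 6 can only be covered by Ibarra and Eriksen, so that assignment is forced.
One valid schedule: Shift 1→Delgado, Shift 2→Delgado, Shift 3→Greco, Shift 4→Greco, Shift 5→Ibarra, Shift 6→Ibarra+Eriksen, Shift 7→Ghosh, Shift 8→Eriksen.
Loads: Ibarra 2/2, Delgado 2/2, Greco 2/2, Eriksen 2/2, Ghosh 1/2 — all within limits.

Yes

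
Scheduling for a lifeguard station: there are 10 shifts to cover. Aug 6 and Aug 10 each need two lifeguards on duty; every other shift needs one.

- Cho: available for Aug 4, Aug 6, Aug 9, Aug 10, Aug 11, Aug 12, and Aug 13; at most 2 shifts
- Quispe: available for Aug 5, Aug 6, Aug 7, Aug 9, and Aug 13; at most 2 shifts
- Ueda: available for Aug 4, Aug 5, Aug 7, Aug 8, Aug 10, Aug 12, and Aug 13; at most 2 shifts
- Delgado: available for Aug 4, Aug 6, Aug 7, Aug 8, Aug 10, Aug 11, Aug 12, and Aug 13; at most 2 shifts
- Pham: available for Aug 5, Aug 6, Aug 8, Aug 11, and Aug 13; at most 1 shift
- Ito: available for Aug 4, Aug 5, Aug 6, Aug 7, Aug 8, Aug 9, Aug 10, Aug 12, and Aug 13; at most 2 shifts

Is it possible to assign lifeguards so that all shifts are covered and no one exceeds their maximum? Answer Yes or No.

No

Total capacity is 2+2+2+2+1+2 = 11 but 12 worker-slots are needed — infeasible.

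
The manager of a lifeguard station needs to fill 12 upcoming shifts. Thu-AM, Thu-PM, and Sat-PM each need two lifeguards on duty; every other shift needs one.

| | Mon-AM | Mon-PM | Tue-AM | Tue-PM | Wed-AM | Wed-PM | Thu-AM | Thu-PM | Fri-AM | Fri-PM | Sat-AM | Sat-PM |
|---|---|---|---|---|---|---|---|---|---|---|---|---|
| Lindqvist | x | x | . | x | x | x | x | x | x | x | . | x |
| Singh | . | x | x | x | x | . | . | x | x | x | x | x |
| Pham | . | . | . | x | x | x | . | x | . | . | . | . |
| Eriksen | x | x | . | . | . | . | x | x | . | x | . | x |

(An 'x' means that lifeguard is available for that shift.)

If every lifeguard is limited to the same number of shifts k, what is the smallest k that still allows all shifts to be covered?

With 4 lifeguards and 15 worker-slots to fill, someone must work at least ⌈15/4⌉ = 4 shifts, so k ≥ 4.
k = 4 works: Mon-AM→Lindqvist, Mon-PM→Singh, Tue-AM→Singh, Tue-PM→Pham, Wed-AM→Pham, Wed-PM→Lindqvist, Thu-AM→Lindqvist+Eriksen, Thu-PM→Pham+Eriksen, Fri-AM→Lindqvist, Fri-PM→Eriksen, Sat-AM→Singh, Sat-PM→Singh+Eriksen.
Loads: Lindqvist 4, Singh 4, Pham 3, Eriksen 4 — all ≤ 4.

4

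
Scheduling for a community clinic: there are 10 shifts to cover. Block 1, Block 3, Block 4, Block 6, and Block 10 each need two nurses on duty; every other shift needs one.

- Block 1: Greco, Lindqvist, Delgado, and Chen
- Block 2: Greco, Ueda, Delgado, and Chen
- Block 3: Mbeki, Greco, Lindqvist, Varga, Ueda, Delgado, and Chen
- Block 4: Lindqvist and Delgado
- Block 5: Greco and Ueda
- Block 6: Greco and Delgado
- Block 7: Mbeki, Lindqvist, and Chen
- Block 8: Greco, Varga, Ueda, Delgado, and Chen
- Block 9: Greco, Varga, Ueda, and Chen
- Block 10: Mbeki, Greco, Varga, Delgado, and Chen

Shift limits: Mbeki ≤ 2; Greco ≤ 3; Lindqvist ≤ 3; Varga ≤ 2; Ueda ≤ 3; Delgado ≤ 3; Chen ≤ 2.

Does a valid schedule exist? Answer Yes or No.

Block 4 can only be covered by Lindqvist and Delgado, so that assignment is forced.
Block 6 can only be covered by Greco and Delgado, so that assignment is forced.
One valid schedule: Block 1→Lindqvist+Delgado, Block 2→Greco, Block 3→Lindqvist+Ueda, Block 4→Lindqvist+Delgado, Block 5→Greco, Block 6→Greco+Delgado, Block 7→Mbeki, Block 8→Varga, Block 9→Varga, Block 10→Mbeki+Chen.
Loads: Mbeki 2/2, Greco 3/3, Lindqvist 3/3, Varga 2/2, Ueda 1/3, Delgado 3/3, Chen 1/2 — all within limits.

Yes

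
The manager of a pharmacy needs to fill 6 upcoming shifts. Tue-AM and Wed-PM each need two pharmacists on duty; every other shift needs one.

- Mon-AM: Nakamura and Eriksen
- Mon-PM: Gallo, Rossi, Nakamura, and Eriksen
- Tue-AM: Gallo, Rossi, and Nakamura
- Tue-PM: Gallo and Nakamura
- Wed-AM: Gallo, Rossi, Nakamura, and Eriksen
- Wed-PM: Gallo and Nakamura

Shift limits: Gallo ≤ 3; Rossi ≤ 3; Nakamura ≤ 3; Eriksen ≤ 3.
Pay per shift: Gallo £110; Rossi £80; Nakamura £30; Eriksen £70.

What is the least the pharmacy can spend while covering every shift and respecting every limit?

£490

Wed-PM can only be covered by Gallo and Nakamura, so that assignment is forced.
Picking the cheapest available pharmacist for each shift independently would cost £370, but that ignores the shift limits.
An optimal schedule: Mon-AM→Eriksen, Mon-PM→Eriksen, Tue-AM→Nakamura+Rossi, Tue-PM→Nakamura, Wed-AM→Eriksen, Wed-PM→Nakamura+Gallo.
Total: 70 + 70 + 30 + 80 + 30 + 70 + 30 + 110 = £490.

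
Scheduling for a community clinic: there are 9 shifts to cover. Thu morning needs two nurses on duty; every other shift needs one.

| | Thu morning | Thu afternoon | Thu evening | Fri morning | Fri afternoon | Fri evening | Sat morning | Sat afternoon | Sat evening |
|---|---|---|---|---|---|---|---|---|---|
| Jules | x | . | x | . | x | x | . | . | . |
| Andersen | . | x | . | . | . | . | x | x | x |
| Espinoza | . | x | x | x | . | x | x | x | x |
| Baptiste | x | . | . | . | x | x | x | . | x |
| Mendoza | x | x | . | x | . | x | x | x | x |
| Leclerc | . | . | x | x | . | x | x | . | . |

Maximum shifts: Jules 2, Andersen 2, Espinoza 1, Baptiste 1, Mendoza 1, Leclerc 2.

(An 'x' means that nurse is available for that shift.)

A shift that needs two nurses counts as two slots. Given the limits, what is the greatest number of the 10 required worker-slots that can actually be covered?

9

Total capacity across all nurses is 2+2+1+1+1+2 = 9, and 10 slots are needed, so at most 9 can be filled.
An assignment achieving 9: Thu morning→Jules+Baptiste, Thu afternoon→Andersen, Thu evening→Espinoza, Fri morning→Mendoza, Fri afternoon→Jules, Fri evening→Leclerc, Sat morning→Leclerc, Sat afternoon→Andersen.
Loads: Jules 2/2, Andersen 2/2, Espinoza 1/1, Baptiste 1/1, Mendoza 1/1, Leclerc 2/2.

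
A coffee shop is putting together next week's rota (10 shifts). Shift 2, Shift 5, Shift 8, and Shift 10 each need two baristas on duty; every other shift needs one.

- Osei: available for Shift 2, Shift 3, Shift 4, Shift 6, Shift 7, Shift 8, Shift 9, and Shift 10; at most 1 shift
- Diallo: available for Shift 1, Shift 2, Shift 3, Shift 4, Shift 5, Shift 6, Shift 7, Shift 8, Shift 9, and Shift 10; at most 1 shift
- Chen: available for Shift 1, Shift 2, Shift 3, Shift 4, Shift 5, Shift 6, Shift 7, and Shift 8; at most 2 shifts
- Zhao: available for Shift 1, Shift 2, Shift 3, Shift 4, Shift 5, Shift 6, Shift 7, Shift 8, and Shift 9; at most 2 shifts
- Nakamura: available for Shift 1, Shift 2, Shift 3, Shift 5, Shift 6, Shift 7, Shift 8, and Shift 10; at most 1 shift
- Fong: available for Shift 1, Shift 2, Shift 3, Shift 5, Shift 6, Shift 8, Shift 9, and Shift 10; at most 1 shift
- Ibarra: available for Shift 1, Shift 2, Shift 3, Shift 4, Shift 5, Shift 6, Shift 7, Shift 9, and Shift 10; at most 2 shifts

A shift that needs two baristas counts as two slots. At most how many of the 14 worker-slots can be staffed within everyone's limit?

Total capacity across all baristas is 1+1+2+2+1+1+2 = 10, and 14 slots are needed, so at most 10 can be filled.
An assignment achieving 10: Shift 1→Chen, Shift 2→Ibarra, Shift 3→Ibarra, Shift 4→Osei, Shift 5→Chen+Zhao, Shift 7→Zhao, Shift 9→Diallo, Shift 10→Nakamura+Fong.
Loads: Osei 1/1, Diallo 1/1, Chen 2/2, Zhao 2/2, Nakamura 1/1, Fong 1/1, Ibarra 2/2.

10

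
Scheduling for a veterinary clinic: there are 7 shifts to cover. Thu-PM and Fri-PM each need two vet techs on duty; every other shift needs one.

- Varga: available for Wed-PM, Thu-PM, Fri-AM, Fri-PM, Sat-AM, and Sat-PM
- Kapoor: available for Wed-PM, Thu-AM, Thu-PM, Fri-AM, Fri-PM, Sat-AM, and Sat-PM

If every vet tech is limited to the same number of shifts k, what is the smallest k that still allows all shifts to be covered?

5

With 2 vet techs and 9 worker-slots to fill, someone must work at least ⌈9/2⌉ = 5 shifts, so k ≥ 5.
k = 5 works: Wed-PM→Varga, Thu-AM→Kapoor, Thu-PM→Varga+Kapoor, Fri-AM→Varga, Fri-PM→Varga+Kapoor, Sat-AM→Varga, Sat-PM→Kapoor.
Loads: Varga 5, Kapoor 4 — all ≤ 5.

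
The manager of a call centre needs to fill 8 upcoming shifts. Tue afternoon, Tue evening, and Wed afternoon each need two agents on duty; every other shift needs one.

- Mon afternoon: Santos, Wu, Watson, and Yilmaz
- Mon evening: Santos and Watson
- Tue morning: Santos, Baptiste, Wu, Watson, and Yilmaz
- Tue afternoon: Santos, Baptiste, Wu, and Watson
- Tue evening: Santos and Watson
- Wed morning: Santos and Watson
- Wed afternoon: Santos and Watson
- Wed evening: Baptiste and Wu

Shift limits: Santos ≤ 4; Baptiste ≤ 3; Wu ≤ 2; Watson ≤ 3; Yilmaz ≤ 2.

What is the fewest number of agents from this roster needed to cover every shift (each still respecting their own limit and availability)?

4

11 slots to fill and no one can take more than 4, so at least ⌈11/4⌉ = 3 agents are needed.
Any 3 agents together have capacity at most 4+3+3 = 10 < 11 slots, so 3 can never suffice.
Santos, Baptiste, Wu, and Watson alone can cover everything: Mon afternoon→Wu, Mon evening→Santos, Tue morning→Baptiste, Tue afternoon→Baptiste+Wu, Tue evening→Santos+Watson, Wed morning→Santos, Wed afternoon→Santos+Watson, Wed evening→Baptiste.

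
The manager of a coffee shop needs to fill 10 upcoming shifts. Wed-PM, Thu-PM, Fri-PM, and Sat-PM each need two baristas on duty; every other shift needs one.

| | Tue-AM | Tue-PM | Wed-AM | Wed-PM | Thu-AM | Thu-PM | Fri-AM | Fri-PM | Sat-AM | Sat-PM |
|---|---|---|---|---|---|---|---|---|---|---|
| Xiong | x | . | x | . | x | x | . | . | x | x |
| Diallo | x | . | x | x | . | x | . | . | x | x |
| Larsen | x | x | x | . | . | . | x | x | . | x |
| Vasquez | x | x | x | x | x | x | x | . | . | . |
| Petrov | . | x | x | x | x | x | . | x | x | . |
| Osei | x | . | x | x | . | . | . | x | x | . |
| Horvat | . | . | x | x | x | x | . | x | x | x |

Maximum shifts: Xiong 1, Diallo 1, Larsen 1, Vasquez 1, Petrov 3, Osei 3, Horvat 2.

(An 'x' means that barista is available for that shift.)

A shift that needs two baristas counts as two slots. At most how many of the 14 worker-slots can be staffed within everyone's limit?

12

Total capacity across all baristas is 1+1+1+1+3+3+2 = 12, and 14 slots are needed, so at most 12 can be filled.
An assignment achieving 12: Tue-AM→Osei, Tue-PM→Vasquez, Wed-PM→Petrov+Osei, Thu-AM→Xiong, Thu-PM→Petrov+Horvat, Fri-AM→Larsen, Fri-PM→Petrov+Osei, Sat-PM→Diallo+Horvat.
Loads: Xiong 1/1, Diallo 1/1, Larsen 1/1, Vasquez 1/1, Petrov 3/3, Osei 3/3, Horvat 2/2.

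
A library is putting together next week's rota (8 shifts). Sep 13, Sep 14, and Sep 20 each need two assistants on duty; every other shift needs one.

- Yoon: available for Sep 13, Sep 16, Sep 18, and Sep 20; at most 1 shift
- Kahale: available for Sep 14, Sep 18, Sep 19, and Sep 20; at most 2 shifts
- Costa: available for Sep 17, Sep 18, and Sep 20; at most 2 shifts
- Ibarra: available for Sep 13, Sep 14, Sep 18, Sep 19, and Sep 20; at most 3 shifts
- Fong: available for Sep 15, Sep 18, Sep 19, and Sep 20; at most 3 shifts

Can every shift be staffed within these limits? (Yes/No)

Total capacity is 11 and 11 slots are needed, so capacity alone doesn't rule it out.
Shifts {Sep 13, Sep 16} need 3 worker-slots in total, but the assistants available for any of those shifts (Yoon and Ibarra) can supply at most 2 among them. So no valid schedule exists.

No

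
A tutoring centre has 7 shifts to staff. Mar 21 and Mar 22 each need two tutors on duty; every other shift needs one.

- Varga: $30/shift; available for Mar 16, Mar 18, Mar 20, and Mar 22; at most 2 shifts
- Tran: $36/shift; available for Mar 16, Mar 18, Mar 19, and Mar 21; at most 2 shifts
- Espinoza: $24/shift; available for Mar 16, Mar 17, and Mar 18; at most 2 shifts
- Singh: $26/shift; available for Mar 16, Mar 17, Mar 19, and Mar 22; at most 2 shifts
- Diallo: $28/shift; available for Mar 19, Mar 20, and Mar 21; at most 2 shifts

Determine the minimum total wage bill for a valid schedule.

Mar 21 can only be covered by Tran and Diallo, so that assignment is forced.
Mar 22 can only be covered by Varga and Singh, so that assignment is forced.
Picking the cheapest available tutor for each shift independently would cost $246, but that ignores the shift limits.
An optimal schedule: Mar 16→Varga, Mar 17→Espinoza, Mar 18→Espinoza, Mar 19→Singh, Mar 20→Diallo, Mar 21→Diallo+Tran, Mar 22→Singh+Varga.
Total: 30 + 24 + 24 + 26 + 28 + 28 + 36 + 26 + 30 = $252.

$252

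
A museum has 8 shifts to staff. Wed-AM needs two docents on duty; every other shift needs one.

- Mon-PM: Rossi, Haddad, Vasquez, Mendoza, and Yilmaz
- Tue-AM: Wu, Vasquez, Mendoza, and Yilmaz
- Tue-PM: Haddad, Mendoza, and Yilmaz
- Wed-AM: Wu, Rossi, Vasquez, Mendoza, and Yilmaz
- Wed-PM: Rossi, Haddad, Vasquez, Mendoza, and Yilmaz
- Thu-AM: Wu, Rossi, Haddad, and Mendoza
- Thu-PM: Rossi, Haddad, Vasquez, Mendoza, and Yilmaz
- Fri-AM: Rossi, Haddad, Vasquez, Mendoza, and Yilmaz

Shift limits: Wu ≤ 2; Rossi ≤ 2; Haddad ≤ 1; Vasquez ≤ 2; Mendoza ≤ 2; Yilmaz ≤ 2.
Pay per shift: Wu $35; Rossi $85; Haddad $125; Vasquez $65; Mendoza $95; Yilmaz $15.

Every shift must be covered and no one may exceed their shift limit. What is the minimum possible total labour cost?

$495

Picking the cheapest available docent for each shift independently would cost $175, but that ignores the shift limits.
An optimal schedule: Mon-PM→Vasquez, Tue-AM→Yilmaz, Tue-PM→Yilmaz, Wed-AM→Wu+Mendoza, Wed-PM→Vasquez, Thu-AM→Wu, Thu-PM→Rossi, Fri-AM→Rossi.
Total: 65 + 15 + 15 + 35 + 95 + 65 + 35 + 85 + 85 = $495.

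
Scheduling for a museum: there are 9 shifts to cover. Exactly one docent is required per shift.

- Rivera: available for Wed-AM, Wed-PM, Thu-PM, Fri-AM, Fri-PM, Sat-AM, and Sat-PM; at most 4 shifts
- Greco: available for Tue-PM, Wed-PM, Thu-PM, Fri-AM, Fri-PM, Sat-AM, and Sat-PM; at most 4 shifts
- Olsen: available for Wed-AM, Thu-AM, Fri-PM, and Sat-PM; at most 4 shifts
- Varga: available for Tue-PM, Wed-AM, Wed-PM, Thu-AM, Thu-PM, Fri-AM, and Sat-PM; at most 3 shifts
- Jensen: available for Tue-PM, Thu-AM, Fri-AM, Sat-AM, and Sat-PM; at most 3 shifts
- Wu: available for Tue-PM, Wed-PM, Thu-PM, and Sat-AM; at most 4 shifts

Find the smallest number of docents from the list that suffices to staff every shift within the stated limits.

9 slots to fill and no one can take more than 4, so at least ⌈9/4⌉ = 3 docents are needed.
Rivera, Greco, and Olsen alone can cover everything: Tue-PM→Greco, Wed-AM→Rivera, Wed-PM→Rivera, Thu-AM→Olsen, Thu-PM→Rivera, Fri-AM→Rivera, Fri-PM→Greco, Sat-AM→Greco, Sat-PM→Greco.

3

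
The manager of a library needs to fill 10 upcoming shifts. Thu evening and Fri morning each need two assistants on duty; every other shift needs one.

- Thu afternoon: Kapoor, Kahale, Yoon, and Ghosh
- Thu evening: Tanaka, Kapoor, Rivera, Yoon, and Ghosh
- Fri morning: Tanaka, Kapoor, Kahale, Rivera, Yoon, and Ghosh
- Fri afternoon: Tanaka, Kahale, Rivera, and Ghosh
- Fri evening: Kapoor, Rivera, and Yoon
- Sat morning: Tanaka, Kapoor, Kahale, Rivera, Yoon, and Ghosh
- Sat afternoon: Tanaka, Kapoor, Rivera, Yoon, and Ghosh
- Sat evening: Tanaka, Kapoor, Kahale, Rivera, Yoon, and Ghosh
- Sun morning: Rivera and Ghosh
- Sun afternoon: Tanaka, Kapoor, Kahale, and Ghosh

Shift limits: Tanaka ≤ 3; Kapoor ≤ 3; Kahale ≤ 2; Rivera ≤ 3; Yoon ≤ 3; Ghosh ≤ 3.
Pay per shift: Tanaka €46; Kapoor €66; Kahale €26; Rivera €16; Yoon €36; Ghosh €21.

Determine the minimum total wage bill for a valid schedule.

€317

Picking the cheapest available assistant for each shift independently would cost €212, but that ignores the shift limits.
An optimal schedule: Thu afternoon→Ghosh, Thu evening→Yoon+Tanaka, Fri morning→Kahale+Yoon, Fri afternoon→Rivera, Fri evening→Rivera, Sat morning→Kahale, Sat afternoon→Ghosh, Sat evening→Yoon, Sun morning→Rivera, Sun afternoon→Ghosh.
Total: 21 + 36 + 46 + 26 + 36 + 16 + 16 + 26 + 21 + 36 + 16 + 21 = €317.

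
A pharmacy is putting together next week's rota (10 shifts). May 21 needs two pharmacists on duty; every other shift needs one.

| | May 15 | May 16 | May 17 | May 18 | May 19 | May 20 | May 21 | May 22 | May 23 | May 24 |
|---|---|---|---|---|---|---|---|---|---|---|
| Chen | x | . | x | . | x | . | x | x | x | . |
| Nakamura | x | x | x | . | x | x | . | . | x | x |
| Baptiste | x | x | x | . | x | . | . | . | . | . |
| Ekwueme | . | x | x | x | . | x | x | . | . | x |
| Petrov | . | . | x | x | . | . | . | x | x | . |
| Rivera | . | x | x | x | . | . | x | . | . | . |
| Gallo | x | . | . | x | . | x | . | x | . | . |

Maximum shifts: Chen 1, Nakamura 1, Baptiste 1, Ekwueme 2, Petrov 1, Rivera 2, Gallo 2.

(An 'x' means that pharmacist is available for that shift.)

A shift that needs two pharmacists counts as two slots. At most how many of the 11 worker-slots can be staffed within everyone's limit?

10

Total capacity across all pharmacists is 1+1+1+2+1+2+2 = 10, and 11 slots are needed, so at most 10 can be filled.
An assignment achieving 10: May 15→Gallo, May 16→Baptiste, May 17→Rivera, May 18→Gallo, May 19→Chen, May 20→Ekwueme, May 21→Ekwueme+Rivera, May 22→Petrov, May 24→Nakamura.
Loads: Chen 1/1, Nakamura 1/1, Baptiste 1/1, Ekwueme 2/2, Petrov 1/1, Rivera 2/2, Gallo 2/2.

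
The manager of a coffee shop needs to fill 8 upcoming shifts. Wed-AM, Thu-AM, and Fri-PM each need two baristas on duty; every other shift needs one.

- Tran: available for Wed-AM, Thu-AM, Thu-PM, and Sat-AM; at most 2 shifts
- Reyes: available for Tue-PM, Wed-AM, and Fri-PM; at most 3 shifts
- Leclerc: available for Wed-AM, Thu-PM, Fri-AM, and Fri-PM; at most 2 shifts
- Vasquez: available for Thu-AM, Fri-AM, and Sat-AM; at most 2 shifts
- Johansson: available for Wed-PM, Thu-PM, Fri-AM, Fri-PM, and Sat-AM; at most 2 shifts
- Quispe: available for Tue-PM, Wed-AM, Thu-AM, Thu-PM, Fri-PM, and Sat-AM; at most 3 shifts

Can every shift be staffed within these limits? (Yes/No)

Yes

Wed-PM can only be covered by Johansson, so that assignment is forced.
One valid schedule: Tue-PM→Reyes, Wed-AM→Reyes+Leclerc, Wed-PM→Johansson, Thu-AM→Tran+Vasquez, Thu-PM→Tran, Fri-AM→Leclerc, Fri-PM→Reyes+Johansson, Sat-AM→Vasquez.
Loads: Tran 2/2, Reyes 3/3, Leclerc 2/2, Vasquez 2/2, Johansson 2/2, Quispe 0/3 — all within limits.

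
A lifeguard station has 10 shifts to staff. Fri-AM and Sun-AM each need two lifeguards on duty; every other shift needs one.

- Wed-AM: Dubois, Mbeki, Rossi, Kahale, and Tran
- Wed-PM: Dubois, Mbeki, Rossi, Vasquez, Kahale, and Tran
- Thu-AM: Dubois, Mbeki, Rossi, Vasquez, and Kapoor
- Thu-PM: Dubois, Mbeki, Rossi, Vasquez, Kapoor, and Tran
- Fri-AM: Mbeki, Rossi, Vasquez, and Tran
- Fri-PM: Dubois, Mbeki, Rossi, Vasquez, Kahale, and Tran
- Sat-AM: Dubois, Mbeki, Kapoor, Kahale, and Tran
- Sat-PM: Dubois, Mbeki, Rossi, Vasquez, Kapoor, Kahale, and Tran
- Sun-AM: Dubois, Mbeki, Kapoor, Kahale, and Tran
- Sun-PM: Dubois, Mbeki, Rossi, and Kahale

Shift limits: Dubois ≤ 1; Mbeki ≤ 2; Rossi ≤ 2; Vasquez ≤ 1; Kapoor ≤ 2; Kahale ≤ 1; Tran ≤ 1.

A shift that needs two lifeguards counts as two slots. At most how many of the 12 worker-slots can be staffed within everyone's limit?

10

Total capacity across all lifeguards is 1+2+2+1+2+1+1 = 10, and 12 slots are needed, so at most 10 can be filled.
An assignment achieving 10: Wed-AM→Mbeki, Wed-PM→Vasquez, Thu-AM→Rossi, Thu-PM→Tran, Fri-AM→Mbeki+Rossi, Sat-AM→Kapoor, Sun-AM→Kapoor+Kahale, Sun-PM→Dubois.
Loads: Dubois 1/1, Mbeki 2/2, Rossi 2/2, Vasquez 1/1, Kapoor 2/2, Kahale 1/1, Tran 1/1.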